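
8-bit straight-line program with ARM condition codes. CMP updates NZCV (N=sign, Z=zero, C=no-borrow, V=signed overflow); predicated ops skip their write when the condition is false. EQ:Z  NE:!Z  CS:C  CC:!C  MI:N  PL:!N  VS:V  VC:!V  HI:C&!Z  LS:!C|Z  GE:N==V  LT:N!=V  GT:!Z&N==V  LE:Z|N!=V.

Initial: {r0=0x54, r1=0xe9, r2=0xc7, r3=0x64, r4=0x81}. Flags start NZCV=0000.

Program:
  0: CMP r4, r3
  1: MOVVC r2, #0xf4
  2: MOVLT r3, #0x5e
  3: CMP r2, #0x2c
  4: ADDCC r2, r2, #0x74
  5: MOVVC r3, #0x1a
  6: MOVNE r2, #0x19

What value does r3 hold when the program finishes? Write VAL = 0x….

0: ✓ CMP  NZCV=0011
1: · MOVVC
2: ✓ MOVLT  r3←0x5e
3: ✓ CMP  NZCV=1010
4: · ADDCC
5: ✓ MOVVC  r3←0x1a
6: ✓ MOVNE  r2←0x19

VAL = 0x1a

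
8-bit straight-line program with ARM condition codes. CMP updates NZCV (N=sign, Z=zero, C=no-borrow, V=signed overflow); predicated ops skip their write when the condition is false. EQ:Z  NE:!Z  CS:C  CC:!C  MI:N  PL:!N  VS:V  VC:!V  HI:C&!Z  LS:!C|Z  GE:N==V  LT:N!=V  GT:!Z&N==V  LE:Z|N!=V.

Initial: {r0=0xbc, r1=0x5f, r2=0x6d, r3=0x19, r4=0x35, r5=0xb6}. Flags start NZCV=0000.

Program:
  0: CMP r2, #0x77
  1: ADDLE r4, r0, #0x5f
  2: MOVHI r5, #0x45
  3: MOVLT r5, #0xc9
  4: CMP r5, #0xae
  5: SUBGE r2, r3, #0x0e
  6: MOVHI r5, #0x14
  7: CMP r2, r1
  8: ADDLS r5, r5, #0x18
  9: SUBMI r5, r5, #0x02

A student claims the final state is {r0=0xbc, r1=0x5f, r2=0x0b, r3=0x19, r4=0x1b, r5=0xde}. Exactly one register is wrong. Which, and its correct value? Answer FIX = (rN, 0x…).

FIX = (r5, 0x2a)

0: ✓ CMP  NZCV=1000
1: ✓ ADDLE  r4←0x1b
2: · MOVHI
3: ✓ MOVLT  r5←0xc9
4: ✓ CMP  NZCV=0010
5: ✓ SUBGE  r2←0x0b
6: ✓ MOVHI  r5←0x14
7: ✓ CMP  NZCV=1000
8: ✓ ADDLS  r5←0x2c
9: ✓ SUBMI  r5←0x2a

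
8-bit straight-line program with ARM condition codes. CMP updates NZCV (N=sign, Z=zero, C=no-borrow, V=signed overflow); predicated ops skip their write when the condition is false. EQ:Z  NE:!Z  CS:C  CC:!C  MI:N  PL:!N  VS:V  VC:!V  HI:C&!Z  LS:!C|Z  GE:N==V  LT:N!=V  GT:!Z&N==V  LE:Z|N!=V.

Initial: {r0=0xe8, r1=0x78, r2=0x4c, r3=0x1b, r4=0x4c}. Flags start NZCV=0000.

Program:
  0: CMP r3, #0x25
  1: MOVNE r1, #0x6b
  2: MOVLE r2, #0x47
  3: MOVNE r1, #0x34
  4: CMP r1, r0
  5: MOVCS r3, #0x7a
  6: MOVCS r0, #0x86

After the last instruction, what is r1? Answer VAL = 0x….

VAL = 0x34

0: ✓ CMP  NZCV=1000
1: ✓ MOVNE  r1←0x6b
2: ✓ MOVLE  r2←0x47
3: ✓ MOVNE  r1←0x34
4: ✓ CMP  NZCV=0000
5: · MOVCS
6: · MOVCS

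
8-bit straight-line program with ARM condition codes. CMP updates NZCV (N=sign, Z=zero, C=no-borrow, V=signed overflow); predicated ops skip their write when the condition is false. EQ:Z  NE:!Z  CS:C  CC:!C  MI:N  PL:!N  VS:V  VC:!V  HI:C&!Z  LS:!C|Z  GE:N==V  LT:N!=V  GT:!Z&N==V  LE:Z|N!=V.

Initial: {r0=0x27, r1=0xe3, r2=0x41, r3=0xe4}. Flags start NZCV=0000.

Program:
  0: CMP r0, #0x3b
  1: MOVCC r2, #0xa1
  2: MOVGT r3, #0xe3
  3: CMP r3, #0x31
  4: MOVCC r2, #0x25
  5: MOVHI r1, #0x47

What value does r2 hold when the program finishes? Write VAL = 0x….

VAL = 0xa1

[0] flags=1000 → (cmp)
[1] flags=1000 CC?T → r2=0xa1
[2] flags=1000 GT?F → skip
[3] flags=1010 → (cmp)
[4] flags=1010 CC?F → skip
[5] flags=1010 HI?T → r1=0x47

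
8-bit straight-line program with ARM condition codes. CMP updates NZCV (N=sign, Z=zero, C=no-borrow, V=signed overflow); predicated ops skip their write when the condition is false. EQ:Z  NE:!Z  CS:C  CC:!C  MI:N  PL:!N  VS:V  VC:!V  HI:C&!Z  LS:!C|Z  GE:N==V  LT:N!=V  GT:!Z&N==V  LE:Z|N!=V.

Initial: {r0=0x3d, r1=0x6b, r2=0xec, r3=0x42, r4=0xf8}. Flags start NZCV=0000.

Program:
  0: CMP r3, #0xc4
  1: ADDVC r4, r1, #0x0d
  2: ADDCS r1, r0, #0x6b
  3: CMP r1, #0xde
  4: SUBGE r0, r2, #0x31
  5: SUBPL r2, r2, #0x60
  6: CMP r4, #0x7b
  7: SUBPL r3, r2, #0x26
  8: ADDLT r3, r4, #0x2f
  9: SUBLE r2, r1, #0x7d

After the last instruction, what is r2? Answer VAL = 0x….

VAL = 0xee

0: ✓ CMP  NZCV=0000
1: ✓ ADDVC  r4←0x78
2: · ADDCS
3: ✓ CMP  NZCV=1001
4: ✓ SUBGE  r0←0xbb
5: · SUBPL
6: ✓ CMP  NZCV=1000
7: · SUBPL
8: ✓ ADDLT  r3←0xa7
9: ✓ SUBLE  r2←0xee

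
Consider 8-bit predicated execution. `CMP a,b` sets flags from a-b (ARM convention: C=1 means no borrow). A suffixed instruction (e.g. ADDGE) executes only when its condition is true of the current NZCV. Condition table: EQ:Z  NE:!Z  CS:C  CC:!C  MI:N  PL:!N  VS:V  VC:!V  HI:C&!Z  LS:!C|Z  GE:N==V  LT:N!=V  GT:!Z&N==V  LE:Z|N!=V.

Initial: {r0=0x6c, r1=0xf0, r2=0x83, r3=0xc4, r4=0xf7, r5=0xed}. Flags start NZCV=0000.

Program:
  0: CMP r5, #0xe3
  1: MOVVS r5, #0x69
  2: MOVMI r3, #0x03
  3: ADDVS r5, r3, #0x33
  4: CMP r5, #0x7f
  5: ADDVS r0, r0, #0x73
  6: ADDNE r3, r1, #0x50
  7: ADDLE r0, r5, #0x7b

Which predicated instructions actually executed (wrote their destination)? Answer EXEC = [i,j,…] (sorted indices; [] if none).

EXEC = [5,6,7]

0: ✓ CMP  NZCV=0010
1: · MOVVS
2: · MOVMI
3: · ADDVS
4: ✓ CMP  NZCV=0011
5: ✓ ADDVS  r0←0xdf
6: ✓ ADDNE  r3←0x40
7: ✓ ADDLE  r0←0x68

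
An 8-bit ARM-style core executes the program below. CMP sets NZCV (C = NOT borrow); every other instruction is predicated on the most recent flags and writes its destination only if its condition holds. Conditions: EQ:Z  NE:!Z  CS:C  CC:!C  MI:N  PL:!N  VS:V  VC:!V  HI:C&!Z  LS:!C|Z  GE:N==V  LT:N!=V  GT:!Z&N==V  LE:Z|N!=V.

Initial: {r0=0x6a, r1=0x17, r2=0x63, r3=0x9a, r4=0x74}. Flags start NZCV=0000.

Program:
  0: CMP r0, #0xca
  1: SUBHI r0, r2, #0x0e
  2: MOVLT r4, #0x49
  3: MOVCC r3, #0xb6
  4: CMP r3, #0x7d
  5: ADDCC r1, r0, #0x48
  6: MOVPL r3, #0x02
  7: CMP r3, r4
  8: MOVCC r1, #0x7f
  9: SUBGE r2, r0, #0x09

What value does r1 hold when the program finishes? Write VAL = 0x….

VAL = 0x7f

0: ✓ CMP  NZCV=1001
1: · SUBHI
2: · MOVLT
3: ✓ MOVCC  r3←0xb6
4: ✓ CMP  NZCV=0011
5: · ADDCC
6: ✓ MOVPL  r3←0x02
7: ✓ CMP  NZCV=1000
8: ✓ MOVCC  r1←0x7f
9: · SUBGE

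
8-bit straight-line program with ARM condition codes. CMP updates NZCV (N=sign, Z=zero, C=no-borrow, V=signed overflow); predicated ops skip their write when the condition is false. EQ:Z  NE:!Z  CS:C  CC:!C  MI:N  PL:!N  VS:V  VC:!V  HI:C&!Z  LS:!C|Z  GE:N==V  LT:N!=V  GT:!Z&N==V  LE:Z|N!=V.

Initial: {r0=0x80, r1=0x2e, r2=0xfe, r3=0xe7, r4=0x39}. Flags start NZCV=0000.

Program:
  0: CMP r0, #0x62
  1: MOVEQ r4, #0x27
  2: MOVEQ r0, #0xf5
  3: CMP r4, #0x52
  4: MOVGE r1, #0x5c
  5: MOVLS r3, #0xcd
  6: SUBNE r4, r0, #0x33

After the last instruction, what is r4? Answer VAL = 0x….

[0] flags=0011 → (cmp)
[1] flags=0011 EQ?F → skip
[2] flags=0011 EQ?F → skip
[3] flags=1000 → (cmp)
[4] flags=1000 GE?F → skip
[5] flags=1000 LS?T → r3=0xcd
[6] flags=1000 NE?T → r4=0x4d

VAL = 0x4d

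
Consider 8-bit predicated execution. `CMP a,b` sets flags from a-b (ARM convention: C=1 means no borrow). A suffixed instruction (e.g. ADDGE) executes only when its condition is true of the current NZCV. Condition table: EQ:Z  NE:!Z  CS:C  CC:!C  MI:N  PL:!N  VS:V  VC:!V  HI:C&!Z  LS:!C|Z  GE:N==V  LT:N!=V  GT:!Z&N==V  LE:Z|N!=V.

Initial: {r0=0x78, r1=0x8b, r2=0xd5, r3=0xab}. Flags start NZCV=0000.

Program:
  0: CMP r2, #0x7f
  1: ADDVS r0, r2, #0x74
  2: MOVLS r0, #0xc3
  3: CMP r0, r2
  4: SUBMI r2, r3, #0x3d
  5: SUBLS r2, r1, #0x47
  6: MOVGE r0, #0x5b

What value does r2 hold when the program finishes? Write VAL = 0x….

[0] flags=0011 → (cmp)
[1] flags=0011 VS?T → r0=0x49
[2] flags=0011 LS?F → skip
[3] flags=0000 → (cmp)
[4] flags=0000 MI?F → skip
[5] flags=0000 LS?T → r2=0x44
[6] flags=0000 GE?T → r0=0x5b

VAL = 0x44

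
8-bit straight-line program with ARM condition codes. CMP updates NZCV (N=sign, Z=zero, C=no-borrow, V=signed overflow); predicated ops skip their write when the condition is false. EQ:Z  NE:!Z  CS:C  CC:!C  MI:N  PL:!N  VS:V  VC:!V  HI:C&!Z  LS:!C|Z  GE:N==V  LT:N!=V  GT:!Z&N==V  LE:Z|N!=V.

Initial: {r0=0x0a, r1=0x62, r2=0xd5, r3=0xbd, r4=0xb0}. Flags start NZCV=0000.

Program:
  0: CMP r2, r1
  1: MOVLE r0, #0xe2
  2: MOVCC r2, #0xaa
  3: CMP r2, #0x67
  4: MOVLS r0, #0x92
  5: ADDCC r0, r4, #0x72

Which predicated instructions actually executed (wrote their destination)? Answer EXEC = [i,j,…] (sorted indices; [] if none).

0: ✓ CMP  NZCV=0011
1: ✓ MOVLE  r0←0xe2
2: · MOVCC
3: ✓ CMP  NZCV=0011
4: · MOVLS
5: · ADDCC

EXEC = [1]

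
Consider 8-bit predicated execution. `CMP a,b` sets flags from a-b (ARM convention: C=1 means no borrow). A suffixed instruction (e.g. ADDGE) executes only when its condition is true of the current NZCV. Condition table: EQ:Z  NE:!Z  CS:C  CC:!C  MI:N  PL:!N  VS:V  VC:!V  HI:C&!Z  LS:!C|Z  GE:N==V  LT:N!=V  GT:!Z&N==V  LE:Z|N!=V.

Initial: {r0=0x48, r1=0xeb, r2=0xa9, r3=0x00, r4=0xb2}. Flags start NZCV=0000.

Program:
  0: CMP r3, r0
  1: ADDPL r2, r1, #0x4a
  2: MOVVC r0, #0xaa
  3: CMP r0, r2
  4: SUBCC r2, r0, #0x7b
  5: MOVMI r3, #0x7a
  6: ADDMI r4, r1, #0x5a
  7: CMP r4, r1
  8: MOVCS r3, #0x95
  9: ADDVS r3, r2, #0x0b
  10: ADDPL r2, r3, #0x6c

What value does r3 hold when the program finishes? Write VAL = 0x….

0: ✓ CMP  NZCV=1000
1: · ADDPL
2: ✓ MOVVC  r0←0xaa
3: ✓ CMP  NZCV=0010
4: · SUBCC
5: · MOVMI
6: · ADDMI
7: ✓ CMP  NZCV=1000
8: · MOVCS
9: · ADDVS
10: · ADDPL

VAL = 0x00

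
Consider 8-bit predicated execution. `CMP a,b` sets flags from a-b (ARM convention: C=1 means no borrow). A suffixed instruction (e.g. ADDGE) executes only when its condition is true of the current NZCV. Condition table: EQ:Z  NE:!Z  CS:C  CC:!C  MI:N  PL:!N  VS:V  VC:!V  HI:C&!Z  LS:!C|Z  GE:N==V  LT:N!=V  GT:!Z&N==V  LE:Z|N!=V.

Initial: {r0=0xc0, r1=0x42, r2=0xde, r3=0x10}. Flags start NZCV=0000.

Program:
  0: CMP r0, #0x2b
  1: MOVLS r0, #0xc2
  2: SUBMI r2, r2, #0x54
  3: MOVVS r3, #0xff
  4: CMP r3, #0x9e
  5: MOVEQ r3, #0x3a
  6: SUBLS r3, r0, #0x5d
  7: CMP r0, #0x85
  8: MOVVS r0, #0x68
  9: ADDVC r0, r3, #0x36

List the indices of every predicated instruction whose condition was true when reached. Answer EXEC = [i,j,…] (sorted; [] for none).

EXEC = [2,6,9]

0: ✓ CMP  NZCV=1010
1: · MOVLS
2: ✓ SUBMI  r2←0x8a
3: · MOVVS
4: ✓ CMP  NZCV=0000
5: · MOVEQ
6: ✓ SUBLS  r3←0x63
7: ✓ CMP  NZCV=0010
8: · MOVVS
9: ✓ ADDVC  r0←0x99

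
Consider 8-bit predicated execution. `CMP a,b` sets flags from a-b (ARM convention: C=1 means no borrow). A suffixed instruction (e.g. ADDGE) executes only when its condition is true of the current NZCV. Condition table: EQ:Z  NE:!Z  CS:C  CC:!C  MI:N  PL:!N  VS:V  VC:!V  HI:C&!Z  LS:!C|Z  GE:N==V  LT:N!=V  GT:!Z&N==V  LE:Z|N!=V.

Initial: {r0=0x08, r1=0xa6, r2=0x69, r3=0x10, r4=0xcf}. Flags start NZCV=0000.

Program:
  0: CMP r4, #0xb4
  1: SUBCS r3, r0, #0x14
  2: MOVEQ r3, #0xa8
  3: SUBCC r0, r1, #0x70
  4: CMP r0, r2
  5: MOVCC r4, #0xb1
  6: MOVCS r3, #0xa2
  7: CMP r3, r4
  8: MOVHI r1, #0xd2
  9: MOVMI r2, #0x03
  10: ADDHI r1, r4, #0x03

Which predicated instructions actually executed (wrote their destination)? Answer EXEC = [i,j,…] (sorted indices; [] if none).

EXEC = [1,5,8,10]

[0] flags=0010 → (cmp)
[1] flags=0010 CS?T → r3=0xf4
[2] flags=0010 EQ?F → skip
[3] flags=0010 CC?F → skip
[4] flags=1000 → (cmp)
[5] flags=1000 CC?T → r4=0xb1
[6] flags=1000 CS?F → skip
[7] flags=0010 → (cmp)
[8] flags=0010 HI?T → r1=0xd2
[9] flags=0010 MI?F → skip
[10] flags=0010 HI?T → r1=0xb4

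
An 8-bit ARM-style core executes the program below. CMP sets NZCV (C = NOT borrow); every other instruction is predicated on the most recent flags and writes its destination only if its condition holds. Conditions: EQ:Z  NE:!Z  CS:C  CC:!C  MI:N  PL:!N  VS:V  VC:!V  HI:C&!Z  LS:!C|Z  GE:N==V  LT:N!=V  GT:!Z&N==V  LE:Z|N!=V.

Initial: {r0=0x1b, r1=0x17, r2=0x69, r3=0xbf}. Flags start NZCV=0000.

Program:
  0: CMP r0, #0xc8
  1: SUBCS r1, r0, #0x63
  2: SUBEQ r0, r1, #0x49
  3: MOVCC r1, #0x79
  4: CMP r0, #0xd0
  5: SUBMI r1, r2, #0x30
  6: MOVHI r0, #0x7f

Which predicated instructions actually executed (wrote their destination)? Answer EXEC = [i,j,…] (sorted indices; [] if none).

[0] flags=0000 → (cmp)
[1] flags=0000 CS?F → skip
[2] flags=0000 EQ?F → skip
[3] flags=0000 CC?T → r1=0x79
[4] flags=0000 → (cmp)
[5] flags=0000 MI?F → skip
[6] flags=0000 HI?F → skip

EXEC = [3]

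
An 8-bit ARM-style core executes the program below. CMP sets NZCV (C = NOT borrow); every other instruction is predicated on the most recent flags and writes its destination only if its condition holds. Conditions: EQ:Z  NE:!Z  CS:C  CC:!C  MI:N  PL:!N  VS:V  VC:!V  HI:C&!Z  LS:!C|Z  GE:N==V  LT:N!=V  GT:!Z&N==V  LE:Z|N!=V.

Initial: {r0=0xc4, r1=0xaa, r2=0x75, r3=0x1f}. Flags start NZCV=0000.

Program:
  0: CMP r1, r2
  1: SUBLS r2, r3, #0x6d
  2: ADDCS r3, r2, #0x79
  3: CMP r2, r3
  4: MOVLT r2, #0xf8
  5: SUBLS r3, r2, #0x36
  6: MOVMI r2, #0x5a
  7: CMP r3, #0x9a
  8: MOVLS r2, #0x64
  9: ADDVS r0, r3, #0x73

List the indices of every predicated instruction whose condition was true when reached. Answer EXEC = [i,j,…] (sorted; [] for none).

EXEC = [2,5,6,8,9]

0: ✓ CMP  NZCV=0011
1: · SUBLS
2: ✓ ADDCS  r3←0xee
3: ✓ CMP  NZCV=1001
4: · MOVLT
5: ✓ SUBLS  r3←0x3f
6: ✓ MOVMI  r2←0x5a
7: ✓ CMP  NZCV=1001
8: ✓ MOVLS  r2←0x64
9: ✓ ADDVS  r0←0xb2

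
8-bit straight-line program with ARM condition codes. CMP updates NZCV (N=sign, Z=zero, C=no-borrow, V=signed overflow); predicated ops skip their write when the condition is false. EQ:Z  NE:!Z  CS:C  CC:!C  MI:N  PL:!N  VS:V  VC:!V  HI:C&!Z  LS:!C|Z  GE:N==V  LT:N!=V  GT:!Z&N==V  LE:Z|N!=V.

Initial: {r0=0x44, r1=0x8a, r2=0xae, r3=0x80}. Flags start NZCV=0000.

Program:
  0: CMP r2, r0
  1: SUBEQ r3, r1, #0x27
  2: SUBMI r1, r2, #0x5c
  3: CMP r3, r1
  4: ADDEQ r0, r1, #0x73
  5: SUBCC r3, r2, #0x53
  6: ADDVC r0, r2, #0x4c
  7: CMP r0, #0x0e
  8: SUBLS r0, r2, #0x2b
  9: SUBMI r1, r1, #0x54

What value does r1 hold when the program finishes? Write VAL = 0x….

VAL = 0x36

0: ✓ CMP  NZCV=0011
1: · SUBEQ
2: · SUBMI
3: ✓ CMP  NZCV=1000
4: · ADDEQ
5: ✓ SUBCC  r3←0x5b
6: ✓ ADDVC  r0←0xfa
7: ✓ CMP  NZCV=1010
8: · SUBLS
9: ✓ SUBMI  r1←0x36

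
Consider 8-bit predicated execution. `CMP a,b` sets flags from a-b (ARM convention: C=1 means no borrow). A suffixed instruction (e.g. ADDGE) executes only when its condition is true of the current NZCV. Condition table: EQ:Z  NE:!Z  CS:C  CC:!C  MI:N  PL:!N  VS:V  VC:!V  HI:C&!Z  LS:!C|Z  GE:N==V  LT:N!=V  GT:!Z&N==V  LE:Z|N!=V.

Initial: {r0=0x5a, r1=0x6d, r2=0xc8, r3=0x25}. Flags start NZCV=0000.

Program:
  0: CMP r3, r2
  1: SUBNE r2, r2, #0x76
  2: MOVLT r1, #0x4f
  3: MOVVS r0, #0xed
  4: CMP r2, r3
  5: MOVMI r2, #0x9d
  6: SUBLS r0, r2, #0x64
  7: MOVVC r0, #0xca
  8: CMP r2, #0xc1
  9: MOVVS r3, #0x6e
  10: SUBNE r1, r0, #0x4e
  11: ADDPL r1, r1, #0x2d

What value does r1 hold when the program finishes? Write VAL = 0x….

0: ✓ CMP  NZCV=0000
1: ✓ SUBNE  r2←0x52
2: · MOVLT
3: · MOVVS
4: ✓ CMP  NZCV=0010
5: · MOVMI
6: · SUBLS
7: ✓ MOVVC  r0←0xca
8: ✓ CMP  NZCV=1001
9: ✓ MOVVS  r3←0x6e
10: ✓ SUBNE  r1←0x7c
11: · ADDPL

VAL = 0x7c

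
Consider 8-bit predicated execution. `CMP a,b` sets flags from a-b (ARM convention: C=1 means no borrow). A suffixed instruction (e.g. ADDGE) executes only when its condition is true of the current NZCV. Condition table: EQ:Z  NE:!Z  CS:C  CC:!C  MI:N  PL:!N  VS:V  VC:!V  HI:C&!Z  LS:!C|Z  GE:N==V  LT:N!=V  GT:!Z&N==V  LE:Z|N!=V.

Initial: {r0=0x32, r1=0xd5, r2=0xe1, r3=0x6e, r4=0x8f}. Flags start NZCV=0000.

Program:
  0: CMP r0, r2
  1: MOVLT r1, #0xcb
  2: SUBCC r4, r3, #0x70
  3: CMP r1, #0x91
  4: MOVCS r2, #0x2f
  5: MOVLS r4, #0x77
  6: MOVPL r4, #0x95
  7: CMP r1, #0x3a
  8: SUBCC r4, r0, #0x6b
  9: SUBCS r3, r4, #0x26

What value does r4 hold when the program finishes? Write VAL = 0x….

[0] flags=0000 → (cmp)
[1] flags=0000 LT?F → skip
[2] flags=0000 CC?T → r4=0xfe
[3] flags=0010 → (cmp)
[4] flags=0010 CS?T → r2=0x2f
[5] flags=0010 LS?F → skip
[6] flags=0010 PL?T → r4=0x95
[7] flags=1010 → (cmp)
[8] flags=1010 CC?F → skip
[9] flags=1010 CS?T → r3=0x6f

VAL = 0x95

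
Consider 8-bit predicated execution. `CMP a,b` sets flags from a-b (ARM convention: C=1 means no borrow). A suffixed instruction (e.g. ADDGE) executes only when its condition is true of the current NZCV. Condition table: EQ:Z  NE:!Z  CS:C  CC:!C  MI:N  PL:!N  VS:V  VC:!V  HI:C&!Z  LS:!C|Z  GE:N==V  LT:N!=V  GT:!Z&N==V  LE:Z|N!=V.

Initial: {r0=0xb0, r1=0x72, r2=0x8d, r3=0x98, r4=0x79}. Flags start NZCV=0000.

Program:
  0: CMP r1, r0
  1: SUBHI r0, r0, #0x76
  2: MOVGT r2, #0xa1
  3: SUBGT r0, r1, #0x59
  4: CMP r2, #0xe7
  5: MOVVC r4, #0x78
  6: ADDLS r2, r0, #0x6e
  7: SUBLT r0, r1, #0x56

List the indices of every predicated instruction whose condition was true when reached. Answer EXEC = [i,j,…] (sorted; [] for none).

[0] flags=1001 → (cmp)
[1] flags=1001 HI?F → skip
[2] flags=1001 GT?T → r2=0xa1
[3] flags=1001 GT?T → r0=0x19
[4] flags=1000 → (cmp)
[5] flags=1000 VC?T → r4=0x78
[6] flags=1000 LS?T → r2=0x87
[7] flags=1000 LT?T → r0=0x1c

EXEC = [2,3,5,6,7]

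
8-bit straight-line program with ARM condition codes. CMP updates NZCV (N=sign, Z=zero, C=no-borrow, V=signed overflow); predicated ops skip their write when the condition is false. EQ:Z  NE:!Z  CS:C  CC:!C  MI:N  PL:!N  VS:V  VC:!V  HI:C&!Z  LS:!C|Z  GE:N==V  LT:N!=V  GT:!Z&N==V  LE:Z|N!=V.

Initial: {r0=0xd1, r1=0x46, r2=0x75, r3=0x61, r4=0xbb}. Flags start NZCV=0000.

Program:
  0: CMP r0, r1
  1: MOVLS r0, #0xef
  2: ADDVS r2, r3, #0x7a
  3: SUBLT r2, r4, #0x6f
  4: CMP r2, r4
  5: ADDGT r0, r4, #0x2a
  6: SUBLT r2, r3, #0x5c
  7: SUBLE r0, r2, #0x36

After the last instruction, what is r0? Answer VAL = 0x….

VAL = 0xe5

[0] flags=1010 → (cmp)
[1] flags=1010 LS?F → skip
[2] flags=1010 VS?F → skip
[3] flags=1010 LT?T → r2=0x4c
[4] flags=1001 → (cmp)
[5] flags=1001 GT?T → r0=0xe5
[6] flags=1001 LT?F → skip
[7] flags=1001 LE?F → skip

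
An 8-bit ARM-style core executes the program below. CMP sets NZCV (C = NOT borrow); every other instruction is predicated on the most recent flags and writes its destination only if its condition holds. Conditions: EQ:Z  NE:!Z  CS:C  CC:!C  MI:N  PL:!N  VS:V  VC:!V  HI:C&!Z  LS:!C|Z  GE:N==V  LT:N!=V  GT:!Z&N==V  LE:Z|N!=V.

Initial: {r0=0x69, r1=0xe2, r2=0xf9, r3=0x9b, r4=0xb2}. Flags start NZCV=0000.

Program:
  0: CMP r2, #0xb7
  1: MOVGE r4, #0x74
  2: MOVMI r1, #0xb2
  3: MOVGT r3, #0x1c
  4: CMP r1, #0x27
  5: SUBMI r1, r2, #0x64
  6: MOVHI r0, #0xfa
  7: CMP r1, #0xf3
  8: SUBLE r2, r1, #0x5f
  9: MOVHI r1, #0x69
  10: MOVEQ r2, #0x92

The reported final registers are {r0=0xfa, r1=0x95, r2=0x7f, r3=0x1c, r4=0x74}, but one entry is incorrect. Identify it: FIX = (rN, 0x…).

[0] flags=0010 → (cmp)
[1] flags=0010 GE?T → r4=0x74
[2] flags=0010 MI?F → skip
[3] flags=0010 GT?T → r3=0x1c
[4] flags=1010 → (cmp)
[5] flags=1010 MI?T → r1=0x95
[6] flags=1010 HI?T → r0=0xfa
[7] flags=1000 → (cmp)
[8] flags=1000 LE?T → r2=0x36
[9] flags=1000 HI?F → skip
[10] flags=1000 EQ?F → skip

FIX = (r2, 0x36)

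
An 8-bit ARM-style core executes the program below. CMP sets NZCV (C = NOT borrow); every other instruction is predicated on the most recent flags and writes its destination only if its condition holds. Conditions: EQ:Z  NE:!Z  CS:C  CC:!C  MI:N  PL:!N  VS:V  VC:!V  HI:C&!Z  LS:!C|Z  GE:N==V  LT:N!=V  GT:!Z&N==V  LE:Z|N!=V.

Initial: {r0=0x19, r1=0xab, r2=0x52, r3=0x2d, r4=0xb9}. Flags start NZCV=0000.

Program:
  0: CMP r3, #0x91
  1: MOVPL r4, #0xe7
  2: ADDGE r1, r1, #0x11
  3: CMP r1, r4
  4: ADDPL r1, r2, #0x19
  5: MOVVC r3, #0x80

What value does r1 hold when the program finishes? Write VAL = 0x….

VAL = 0x6b

[0] flags=1001 → (cmp)
[1] flags=1001 PL?F → skip
[2] flags=1001 GE?T → r1=0xbc
[3] flags=0010 → (cmp)
[4] flags=0010 PL?T → r1=0x6b
[5] flags=0010 VC?T → r3=0x80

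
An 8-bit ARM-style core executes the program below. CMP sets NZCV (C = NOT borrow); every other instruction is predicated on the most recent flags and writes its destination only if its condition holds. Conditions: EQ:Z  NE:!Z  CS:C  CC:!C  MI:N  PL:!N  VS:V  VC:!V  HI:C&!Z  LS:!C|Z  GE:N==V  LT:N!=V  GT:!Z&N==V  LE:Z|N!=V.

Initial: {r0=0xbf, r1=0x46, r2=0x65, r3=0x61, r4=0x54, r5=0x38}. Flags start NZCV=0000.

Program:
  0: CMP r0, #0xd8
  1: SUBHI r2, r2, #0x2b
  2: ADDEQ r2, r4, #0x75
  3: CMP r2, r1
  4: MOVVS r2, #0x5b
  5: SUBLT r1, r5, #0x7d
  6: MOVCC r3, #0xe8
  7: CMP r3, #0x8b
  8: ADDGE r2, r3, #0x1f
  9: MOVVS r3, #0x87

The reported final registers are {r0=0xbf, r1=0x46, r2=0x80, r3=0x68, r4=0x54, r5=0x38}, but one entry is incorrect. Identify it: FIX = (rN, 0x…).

[0] flags=1000 → (cmp)
[1] flags=1000 HI?F → skip
[2] flags=1000 EQ?F → skip
[3] flags=0010 → (cmp)
[4] flags=0010 VS?F → skip
[5] flags=0010 LT?F → skip
[6] flags=0010 CC?F → skip
[7] flags=1001 → (cmp)
[8] flags=1001 GE?T → r2=0x80
[9] flags=1001 VS?T → r3=0x87

FIX = (r3, 0x87)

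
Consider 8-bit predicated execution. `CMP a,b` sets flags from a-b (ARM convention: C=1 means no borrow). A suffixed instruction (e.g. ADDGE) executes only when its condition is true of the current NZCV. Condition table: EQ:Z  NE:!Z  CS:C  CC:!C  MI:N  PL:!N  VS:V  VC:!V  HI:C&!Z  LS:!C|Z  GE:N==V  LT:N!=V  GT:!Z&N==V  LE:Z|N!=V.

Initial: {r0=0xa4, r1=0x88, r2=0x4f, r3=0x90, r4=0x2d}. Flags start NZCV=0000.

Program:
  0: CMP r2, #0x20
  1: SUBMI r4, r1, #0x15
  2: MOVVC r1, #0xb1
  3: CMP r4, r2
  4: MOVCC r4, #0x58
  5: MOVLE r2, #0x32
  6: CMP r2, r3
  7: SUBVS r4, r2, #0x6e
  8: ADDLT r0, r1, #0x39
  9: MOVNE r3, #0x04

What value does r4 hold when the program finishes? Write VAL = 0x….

VAL = 0xc4

[0] flags=0010 → (cmp)
[1] flags=0010 MI?F → skip
[2] flags=0010 VC?T → r1=0xb1
[3] flags=1000 → (cmp)
[4] flags=1000 CC?T → r4=0x58
[5] flags=1000 LE?T → r2=0x32
[6] flags=1001 → (cmp)
[7] flags=1001 VS?T → r4=0xc4
[8] flags=1001 LT?F → skip
[9] flags=1001 NE?T → r3=0x04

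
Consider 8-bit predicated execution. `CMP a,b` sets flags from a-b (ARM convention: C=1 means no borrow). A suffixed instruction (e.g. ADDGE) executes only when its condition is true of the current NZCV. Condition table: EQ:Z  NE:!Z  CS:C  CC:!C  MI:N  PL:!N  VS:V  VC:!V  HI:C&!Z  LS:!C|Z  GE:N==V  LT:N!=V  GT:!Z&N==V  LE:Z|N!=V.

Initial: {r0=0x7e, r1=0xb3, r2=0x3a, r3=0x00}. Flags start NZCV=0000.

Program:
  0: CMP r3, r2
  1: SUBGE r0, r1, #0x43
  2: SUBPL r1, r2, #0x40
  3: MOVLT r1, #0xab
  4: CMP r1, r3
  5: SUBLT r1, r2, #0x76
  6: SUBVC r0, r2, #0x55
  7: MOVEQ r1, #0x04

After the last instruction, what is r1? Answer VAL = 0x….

[0] flags=1000 → (cmp)
[1] flags=1000 GE?F → skip
[2] flags=1000 PL?F → skip
[3] flags=1000 LT?T → r1=0xab
[4] flags=1010 → (cmp)
[5] flags=1010 LT?T → r1=0xc4
[6] flags=1010 VC?T → r0=0xe5
[7] flags=1010 EQ?F → skip

VAL = 0xc4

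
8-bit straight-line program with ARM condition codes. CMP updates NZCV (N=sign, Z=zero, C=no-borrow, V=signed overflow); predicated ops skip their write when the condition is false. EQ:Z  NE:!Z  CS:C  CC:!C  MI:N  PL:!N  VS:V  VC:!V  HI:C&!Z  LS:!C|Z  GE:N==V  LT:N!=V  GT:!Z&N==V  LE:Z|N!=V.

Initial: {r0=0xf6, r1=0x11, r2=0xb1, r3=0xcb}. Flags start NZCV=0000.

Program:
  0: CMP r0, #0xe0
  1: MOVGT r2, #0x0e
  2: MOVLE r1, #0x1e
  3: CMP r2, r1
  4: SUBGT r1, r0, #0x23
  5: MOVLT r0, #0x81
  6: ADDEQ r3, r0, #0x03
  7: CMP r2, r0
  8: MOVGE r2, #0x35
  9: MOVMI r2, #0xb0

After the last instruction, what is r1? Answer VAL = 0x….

VAL = 0x11

[0] flags=0010 → (cmp)
[1] flags=0010 GT?T → r2=0x0e
[2] flags=0010 LE?F → skip
[3] flags=1000 → (cmp)
[4] flags=1000 GT?F → skip
[5] flags=1000 LT?T → r0=0x81
[6] flags=1000 EQ?F → skip
[7] flags=1001 → (cmp)
[8] flags=1001 GE?T → r2=0x35
[9] flags=1001 MI?T → r2=0xb0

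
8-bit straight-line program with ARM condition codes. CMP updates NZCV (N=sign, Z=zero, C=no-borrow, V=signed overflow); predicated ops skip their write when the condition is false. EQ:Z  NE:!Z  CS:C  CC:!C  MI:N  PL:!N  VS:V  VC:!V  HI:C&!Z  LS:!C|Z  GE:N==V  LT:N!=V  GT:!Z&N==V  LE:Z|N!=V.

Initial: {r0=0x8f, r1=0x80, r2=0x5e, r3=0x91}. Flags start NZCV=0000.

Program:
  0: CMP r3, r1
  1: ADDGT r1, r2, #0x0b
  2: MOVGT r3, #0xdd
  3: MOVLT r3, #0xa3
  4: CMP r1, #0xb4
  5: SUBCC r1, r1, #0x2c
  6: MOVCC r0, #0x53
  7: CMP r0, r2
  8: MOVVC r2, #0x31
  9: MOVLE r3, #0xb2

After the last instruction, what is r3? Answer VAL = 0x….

VAL = 0xb2

[0] flags=0010 → (cmp)
[1] flags=0010 GT?T → r1=0x69
[2] flags=0010 GT?T → r3=0xdd
[3] flags=0010 LT?F → skip
[4] flags=1001 → (cmp)
[5] flags=1001 CC?T → r1=0x3d
[6] flags=1001 CC?T → r0=0x53
[7] flags=1000 → (cmp)
[8] flags=1000 VC?T → r2=0x31
[9] flags=1000 LE?T → r3=0xb2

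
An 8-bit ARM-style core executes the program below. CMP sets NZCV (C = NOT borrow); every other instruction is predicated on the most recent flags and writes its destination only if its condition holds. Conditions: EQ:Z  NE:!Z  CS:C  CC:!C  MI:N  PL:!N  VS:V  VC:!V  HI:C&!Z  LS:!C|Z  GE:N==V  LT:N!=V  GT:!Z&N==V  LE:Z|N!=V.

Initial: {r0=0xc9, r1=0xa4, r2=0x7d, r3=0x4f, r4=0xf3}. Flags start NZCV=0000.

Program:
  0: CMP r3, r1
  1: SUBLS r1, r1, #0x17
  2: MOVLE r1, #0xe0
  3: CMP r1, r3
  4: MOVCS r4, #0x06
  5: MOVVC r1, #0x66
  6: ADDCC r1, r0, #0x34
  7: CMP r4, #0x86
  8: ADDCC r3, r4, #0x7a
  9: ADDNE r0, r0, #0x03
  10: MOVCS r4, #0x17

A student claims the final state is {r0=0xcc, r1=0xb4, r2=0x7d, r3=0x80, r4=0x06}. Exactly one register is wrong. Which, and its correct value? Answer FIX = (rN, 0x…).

[0] flags=1001 → (cmp)
[1] flags=1001 LS?T → r1=0x8d
[2] flags=1001 LE?F → skip
[3] flags=0011 → (cmp)
[4] flags=0011 CS?T → r4=0x06
[5] flags=0011 VC?F → skip
[6] flags=0011 CC?F → skip
[7] flags=1001 → (cmp)
[8] flags=1001 CC?T → r3=0x80
[9] flags=1001 NE?T → r0=0xcc
[10] flags=1001 CS?F → skip

FIX = (r1, 0x8d)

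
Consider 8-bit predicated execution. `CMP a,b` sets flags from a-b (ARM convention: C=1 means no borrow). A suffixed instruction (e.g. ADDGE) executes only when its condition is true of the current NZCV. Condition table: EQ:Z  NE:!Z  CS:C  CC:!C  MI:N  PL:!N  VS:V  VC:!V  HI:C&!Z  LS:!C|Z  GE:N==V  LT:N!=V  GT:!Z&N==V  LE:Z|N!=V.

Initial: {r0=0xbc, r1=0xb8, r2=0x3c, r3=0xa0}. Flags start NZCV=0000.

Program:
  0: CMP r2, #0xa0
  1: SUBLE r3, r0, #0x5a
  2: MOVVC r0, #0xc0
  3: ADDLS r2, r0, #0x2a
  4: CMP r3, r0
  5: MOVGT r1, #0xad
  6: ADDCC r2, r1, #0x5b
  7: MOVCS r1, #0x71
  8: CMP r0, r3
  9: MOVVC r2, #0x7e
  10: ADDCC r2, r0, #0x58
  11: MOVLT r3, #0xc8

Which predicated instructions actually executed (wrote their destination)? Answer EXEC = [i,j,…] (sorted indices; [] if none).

EXEC = [3,6,9]

[0] flags=1001 → (cmp)
[1] flags=1001 LE?F → skip
[2] flags=1001 VC?F → skip
[3] flags=1001 LS?T → r2=0xe6
[4] flags=1000 → (cmp)
[5] flags=1000 GT?F → skip
[6] flags=1000 CC?T → r2=0x13
[7] flags=1000 CS?F → skip
[8] flags=0010 → (cmp)
[9] flags=0010 VC?T → r2=0x7e
[10] flags=0010 CC?F → skip
[11] flags=0010 LT?F → skip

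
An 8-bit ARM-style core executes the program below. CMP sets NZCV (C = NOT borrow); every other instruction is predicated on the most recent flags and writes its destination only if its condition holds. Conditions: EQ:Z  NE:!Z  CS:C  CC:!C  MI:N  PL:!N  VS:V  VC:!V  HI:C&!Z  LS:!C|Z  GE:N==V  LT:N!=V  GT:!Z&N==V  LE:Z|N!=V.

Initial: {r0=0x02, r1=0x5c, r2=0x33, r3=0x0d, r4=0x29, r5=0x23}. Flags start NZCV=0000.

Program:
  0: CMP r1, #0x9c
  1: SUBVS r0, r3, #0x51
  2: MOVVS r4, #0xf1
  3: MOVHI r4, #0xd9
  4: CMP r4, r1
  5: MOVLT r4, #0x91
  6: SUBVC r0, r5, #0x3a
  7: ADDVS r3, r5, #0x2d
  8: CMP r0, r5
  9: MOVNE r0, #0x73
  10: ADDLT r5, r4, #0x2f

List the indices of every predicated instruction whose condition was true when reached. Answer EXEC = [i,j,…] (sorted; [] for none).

[0] flags=1001 → (cmp)
[1] flags=1001 VS?T → r0=0xbc
[2] flags=1001 VS?T → r4=0xf1
[3] flags=1001 HI?F → skip
[4] flags=1010 → (cmp)
[5] flags=1010 LT?T → r4=0x91
[6] flags=1010 VC?T → r0=0xe9
[7] flags=1010 VS?F → skip
[8] flags=1010 → (cmp)
[9] flags=1010 NE?T → r0=0x73
[10] flags=1010 LT?T → r5=0xc0

EXEC = [1,2,5,6,9,10]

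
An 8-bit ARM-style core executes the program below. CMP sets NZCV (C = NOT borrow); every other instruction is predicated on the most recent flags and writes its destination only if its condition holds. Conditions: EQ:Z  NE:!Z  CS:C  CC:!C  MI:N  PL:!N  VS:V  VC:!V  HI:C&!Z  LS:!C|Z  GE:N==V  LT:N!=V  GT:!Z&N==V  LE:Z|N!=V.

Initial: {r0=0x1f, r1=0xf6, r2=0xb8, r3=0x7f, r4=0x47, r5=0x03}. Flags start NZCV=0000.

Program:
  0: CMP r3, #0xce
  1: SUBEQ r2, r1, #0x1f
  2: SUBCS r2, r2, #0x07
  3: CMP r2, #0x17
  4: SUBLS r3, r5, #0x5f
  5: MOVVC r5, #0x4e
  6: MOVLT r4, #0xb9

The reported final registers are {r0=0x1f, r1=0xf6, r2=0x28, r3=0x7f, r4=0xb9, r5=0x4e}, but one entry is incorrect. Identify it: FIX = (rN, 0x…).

FIX = (r2, 0xb8)

0: ✓ CMP  NZCV=1001
1: · SUBEQ
2: · SUBCS
3: ✓ CMP  NZCV=1010
4: · SUBLS
5: ✓ MOVVC  r5←0x4e
6: ✓ MOVLT  r4←0xb9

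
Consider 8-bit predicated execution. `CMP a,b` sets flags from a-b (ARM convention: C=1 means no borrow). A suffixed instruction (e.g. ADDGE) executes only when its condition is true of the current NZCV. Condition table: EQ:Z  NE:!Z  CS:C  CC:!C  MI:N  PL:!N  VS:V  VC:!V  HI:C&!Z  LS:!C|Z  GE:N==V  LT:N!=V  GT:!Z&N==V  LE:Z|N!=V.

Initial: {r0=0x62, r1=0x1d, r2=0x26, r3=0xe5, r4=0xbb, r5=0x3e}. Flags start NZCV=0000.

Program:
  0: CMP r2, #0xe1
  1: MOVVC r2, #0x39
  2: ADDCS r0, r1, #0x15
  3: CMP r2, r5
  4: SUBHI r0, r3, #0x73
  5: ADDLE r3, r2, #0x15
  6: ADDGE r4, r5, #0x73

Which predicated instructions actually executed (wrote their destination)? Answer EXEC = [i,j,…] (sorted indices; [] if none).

EXEC = [1,5]

[0] flags=0000 → (cmp)
[1] flags=0000 VC?T → r2=0x39
[2] flags=0000 CS?F → skip
[3] flags=1000 → (cmp)
[4] flags=1000 HI?F → skip
[5] flags=1000 LE?T → r3=0x4e
[6] flags=1000 GE?F → skip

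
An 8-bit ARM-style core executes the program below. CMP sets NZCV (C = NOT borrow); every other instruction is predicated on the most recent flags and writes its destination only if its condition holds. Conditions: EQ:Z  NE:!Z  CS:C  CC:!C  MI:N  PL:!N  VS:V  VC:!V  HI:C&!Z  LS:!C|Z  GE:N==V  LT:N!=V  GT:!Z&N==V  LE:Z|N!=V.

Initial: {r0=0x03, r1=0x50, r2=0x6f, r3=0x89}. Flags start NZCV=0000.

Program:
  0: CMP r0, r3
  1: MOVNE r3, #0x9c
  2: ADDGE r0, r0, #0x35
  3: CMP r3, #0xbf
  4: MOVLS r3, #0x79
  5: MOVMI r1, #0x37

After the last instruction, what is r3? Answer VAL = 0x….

VAL = 0x79

[0] flags=0000 → (cmp)
[1] flags=0000 NE?T → r3=0x9c
[2] flags=0000 GE?T → r0=0x38
[3] flags=1000 → (cmp)
[4] flags=1000 LS?T → r3=0x79
[5] flags=1000 MI?T → r1=0x37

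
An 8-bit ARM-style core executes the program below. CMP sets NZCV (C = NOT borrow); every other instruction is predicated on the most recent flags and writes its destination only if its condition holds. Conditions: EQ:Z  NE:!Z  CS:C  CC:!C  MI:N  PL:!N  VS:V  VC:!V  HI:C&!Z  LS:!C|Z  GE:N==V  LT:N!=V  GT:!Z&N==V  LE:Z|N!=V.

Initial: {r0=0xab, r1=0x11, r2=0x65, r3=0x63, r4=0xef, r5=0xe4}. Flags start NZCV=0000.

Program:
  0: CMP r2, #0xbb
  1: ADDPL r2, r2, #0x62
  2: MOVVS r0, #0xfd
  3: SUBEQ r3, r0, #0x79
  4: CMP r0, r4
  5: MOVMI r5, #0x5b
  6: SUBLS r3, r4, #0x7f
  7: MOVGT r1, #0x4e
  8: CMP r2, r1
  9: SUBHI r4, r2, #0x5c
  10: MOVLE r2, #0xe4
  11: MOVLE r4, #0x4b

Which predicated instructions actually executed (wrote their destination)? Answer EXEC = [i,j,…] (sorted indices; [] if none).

EXEC = [2,7,9]

0: ✓ CMP  NZCV=1001
1: · ADDPL
2: ✓ MOVVS  r0←0xfd
3: · SUBEQ
4: ✓ CMP  NZCV=0010
5: · MOVMI
6: · SUBLS
7: ✓ MOVGT  r1←0x4e
8: ✓ CMP  NZCV=0010
9: ✓ SUBHI  r4←0x09
10: · MOVLE
11: · MOVLE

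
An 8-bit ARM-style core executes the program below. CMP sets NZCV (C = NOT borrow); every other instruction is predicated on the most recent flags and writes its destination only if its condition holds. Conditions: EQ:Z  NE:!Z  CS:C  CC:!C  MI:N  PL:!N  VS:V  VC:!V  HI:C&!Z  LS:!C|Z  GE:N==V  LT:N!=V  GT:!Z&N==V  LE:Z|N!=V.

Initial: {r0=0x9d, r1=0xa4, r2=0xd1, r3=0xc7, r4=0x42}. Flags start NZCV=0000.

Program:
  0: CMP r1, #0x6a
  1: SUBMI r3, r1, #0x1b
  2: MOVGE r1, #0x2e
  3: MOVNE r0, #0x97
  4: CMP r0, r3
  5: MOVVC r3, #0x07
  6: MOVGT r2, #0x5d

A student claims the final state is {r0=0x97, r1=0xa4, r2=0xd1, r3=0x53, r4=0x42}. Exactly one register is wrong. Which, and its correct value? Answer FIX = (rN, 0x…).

[0] flags=0011 → (cmp)
[1] flags=0011 MI?F → skip
[2] flags=0011 GE?F → skip
[3] flags=0011 NE?T → r0=0x97
[4] flags=1000 → (cmp)
[5] flags=1000 VC?T → r3=0x07
[6] flags=1000 GT?F → skip

FIX = (r3, 0x07)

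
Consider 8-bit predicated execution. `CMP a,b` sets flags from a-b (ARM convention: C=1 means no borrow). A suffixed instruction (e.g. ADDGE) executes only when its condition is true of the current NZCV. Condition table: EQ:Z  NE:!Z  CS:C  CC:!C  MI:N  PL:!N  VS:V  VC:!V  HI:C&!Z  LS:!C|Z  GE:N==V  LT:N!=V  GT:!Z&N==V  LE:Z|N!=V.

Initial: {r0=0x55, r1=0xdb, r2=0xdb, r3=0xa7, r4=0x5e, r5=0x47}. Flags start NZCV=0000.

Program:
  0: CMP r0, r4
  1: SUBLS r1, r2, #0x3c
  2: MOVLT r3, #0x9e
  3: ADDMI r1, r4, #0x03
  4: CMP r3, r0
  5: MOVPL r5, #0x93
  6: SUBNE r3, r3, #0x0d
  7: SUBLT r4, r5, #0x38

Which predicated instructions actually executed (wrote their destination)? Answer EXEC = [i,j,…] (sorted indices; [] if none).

EXEC = [1,2,3,5,6,7]

[0] flags=1000 → (cmp)
[1] flags=1000 LS?T → r1=0x9f
[2] flags=1000 LT?T → r3=0x9e
[3] flags=1000 MI?T → r1=0x61
[4] flags=0011 → (cmp)
[5] flags=0011 PL?T → r5=0x93
[6] flags=0011 NE?T → r3=0x91
[7] flags=0011 LT?T → r4=0x5b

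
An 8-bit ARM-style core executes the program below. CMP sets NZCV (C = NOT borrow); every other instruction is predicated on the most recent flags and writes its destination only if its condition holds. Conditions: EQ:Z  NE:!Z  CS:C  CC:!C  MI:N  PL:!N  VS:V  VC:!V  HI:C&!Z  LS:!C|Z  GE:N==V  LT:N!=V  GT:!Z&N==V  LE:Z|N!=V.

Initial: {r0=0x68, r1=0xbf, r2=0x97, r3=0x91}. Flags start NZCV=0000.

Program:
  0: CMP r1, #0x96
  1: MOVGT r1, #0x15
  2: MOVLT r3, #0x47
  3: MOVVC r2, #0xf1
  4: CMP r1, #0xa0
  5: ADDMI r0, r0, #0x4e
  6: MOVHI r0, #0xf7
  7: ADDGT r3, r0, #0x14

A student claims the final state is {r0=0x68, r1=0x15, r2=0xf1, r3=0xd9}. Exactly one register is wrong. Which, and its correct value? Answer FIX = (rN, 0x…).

FIX = (r3, 0x7c)

[0] flags=0010 → (cmp)
[1] flags=0010 GT?T → r1=0x15
[2] flags=0010 LT?F → skip
[3] flags=0010 VC?T → r2=0xf1
[4] flags=0000 → (cmp)
[5] flags=0000 MI?F → skip
[6] flags=0000 HI?F → skip
[7] flags=0000 GT?T → r3=0x7c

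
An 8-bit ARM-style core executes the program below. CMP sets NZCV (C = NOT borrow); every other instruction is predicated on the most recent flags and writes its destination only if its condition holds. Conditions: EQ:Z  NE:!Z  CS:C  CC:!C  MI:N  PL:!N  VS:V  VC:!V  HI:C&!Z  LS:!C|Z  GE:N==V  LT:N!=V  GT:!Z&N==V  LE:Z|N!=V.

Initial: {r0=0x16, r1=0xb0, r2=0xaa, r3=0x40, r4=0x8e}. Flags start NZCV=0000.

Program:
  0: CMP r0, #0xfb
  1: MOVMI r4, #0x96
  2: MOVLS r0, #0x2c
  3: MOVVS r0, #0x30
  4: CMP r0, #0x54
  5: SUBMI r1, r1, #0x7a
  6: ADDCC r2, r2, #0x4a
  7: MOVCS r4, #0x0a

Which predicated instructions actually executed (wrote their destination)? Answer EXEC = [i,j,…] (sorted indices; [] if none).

EXEC = [2,5,6]

0: ✓ CMP  NZCV=0000
1: · MOVMI
2: ✓ MOVLS  r0←0x2c
3: · MOVVS
4: ✓ CMP  NZCV=1000
5: ✓ SUBMI  r1←0x36
6: ✓ ADDCC  r2←0xf4
7: · MOVCS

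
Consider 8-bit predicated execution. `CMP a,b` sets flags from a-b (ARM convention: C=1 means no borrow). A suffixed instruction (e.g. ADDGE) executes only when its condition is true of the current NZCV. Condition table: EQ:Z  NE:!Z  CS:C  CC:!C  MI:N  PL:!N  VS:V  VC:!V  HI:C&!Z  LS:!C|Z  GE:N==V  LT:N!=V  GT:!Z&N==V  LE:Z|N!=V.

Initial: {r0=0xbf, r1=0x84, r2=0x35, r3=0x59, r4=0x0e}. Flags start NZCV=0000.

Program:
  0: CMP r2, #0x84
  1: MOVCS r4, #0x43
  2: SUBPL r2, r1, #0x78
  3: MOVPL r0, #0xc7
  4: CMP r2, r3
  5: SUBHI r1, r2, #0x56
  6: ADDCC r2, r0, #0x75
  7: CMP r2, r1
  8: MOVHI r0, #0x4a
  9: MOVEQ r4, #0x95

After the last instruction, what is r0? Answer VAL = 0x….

VAL = 0xbf

0: ✓ CMP  NZCV=1001
1: · MOVCS
2: · SUBPL
3: · MOVPL
4: ✓ CMP  NZCV=1000
5: · SUBHI
6: ✓ ADDCC  r2←0x34
7: ✓ CMP  NZCV=1001
8: · MOVHI
9: · MOVEQ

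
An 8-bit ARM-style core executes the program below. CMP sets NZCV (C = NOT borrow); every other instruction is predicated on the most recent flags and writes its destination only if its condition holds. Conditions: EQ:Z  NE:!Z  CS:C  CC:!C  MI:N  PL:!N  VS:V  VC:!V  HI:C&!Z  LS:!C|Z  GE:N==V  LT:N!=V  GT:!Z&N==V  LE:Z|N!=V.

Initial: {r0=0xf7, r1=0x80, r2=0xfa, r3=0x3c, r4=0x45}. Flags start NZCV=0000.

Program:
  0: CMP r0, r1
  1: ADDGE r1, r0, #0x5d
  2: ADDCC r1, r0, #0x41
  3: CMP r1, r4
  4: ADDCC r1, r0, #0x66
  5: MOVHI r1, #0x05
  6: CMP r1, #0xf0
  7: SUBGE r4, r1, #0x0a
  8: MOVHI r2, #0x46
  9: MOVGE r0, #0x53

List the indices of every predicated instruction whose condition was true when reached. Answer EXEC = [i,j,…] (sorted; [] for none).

EXEC = [1,5,7,9]

0: ✓ CMP  NZCV=0010
1: ✓ ADDGE  r1←0x54
2: · ADDCC
3: ✓ CMP  NZCV=0010
4: · ADDCC
5: ✓ MOVHI  r1←0x05
6: ✓ CMP  NZCV=0000
7: ✓ SUBGE  r4←0xfb
8: · MOVHI
9: ✓ MOVGE  r0←0x53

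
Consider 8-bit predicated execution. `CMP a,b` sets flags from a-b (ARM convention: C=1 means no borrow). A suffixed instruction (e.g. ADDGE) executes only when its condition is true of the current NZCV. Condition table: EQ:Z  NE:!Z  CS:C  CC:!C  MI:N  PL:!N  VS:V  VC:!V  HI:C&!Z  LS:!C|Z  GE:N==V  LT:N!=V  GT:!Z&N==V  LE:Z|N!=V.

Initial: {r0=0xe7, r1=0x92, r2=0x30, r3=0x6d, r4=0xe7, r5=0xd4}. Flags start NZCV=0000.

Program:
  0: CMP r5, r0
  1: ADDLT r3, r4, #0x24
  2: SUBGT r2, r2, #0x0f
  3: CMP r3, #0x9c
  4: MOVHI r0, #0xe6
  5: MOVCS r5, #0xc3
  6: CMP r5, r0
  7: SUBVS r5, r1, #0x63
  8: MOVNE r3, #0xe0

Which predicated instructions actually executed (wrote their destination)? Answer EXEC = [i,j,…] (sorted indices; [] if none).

[0] flags=1000 → (cmp)
[1] flags=1000 LT?T → r3=0x0b
[2] flags=1000 GT?F → skip
[3] flags=0000 → (cmp)
[4] flags=0000 HI?F → skip
[5] flags=0000 CS?F → skip
[6] flags=1000 → (cmp)
[7] flags=1000 VS?F → skip
[8] flags=1000 NE?T → r3=0xe0

EXEC = [1,8]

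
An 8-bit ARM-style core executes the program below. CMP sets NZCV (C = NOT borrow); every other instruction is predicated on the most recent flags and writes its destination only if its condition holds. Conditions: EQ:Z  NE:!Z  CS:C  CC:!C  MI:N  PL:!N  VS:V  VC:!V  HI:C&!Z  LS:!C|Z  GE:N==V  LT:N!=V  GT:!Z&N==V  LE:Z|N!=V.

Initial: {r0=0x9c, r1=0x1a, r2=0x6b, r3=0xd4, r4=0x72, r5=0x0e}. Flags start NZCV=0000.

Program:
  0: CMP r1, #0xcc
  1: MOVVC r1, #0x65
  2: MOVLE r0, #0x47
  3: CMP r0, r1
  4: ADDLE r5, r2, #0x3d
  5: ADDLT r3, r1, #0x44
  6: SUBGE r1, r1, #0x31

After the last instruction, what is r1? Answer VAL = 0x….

0: ✓ CMP  NZCV=0000
1: ✓ MOVVC  r1←0x65
2: · MOVLE
3: ✓ CMP  NZCV=0011
4: ✓ ADDLE  r5←0xa8
5: ✓ ADDLT  r3←0xa9
6: · SUBGE

VAL = 0x65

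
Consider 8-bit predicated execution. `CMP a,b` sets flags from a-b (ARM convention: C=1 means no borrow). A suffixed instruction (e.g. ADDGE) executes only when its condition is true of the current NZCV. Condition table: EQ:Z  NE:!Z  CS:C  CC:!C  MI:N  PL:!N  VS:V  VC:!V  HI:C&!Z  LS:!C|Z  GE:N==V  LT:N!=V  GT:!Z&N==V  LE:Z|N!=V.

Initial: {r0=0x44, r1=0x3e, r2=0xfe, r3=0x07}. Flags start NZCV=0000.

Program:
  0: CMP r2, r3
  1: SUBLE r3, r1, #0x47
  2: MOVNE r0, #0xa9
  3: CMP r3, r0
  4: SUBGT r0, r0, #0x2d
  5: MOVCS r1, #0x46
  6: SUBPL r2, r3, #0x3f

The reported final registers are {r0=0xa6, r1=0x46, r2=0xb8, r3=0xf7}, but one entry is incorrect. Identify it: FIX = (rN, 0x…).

0: ✓ CMP  NZCV=1010
1: ✓ SUBLE  r3←0xf7
2: ✓ MOVNE  r0←0xa9
3: ✓ CMP  NZCV=0010
4: ✓ SUBGT  r0←0x7c
5: ✓ MOVCS  r1←0x46
6: ✓ SUBPL  r2←0xb8

FIX = (r0, 0x7c)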